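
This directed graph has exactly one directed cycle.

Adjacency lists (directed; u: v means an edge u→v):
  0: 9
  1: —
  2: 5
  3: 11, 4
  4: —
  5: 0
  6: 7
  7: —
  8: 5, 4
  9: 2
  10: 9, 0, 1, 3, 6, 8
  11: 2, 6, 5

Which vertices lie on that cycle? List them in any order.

0, 2, 5, 9

DFS with gray/black marking from 0:
0 gray
  9 gray
    2 gray
      5 gray
        5→0: 0 is gray → back edge
Back edge closes the cycle 0 → 9 → 2 → 5 → 0; its vertices are {0, 2, 5, 9}.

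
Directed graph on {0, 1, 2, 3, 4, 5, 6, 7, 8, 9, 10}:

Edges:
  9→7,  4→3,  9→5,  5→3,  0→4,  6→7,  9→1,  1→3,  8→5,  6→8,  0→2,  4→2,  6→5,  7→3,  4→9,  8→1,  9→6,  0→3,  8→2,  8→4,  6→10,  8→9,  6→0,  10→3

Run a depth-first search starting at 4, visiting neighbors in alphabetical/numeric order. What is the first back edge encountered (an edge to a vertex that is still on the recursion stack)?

DFS from 4 (visiting neighbors in alphabetical/numeric order); mark gray on enter, black on exit:
4 gray
  2 gray
  2 black
  3 gray
  3 black
  9 gray
    1 gray
      1→3: 3 black — skip
    1 black
    5 gray
      5→3: 3 black — skip
    5 black
    6 gray
      0 gray
        0→2: 2 black — skip
        0→3: 3 black — skip
        0→4: 4 is gray → back edge
First back edge: 0 → 4.

0→4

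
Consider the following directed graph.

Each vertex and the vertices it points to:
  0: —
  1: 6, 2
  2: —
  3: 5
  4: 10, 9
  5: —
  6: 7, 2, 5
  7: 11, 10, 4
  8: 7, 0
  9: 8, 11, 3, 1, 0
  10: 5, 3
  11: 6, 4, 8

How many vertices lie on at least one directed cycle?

A vertex is on a directed cycle iff it belongs to a strongly connected component of size ≥ 2 (or has a self-loop).
The vertices on cycles are {1, 4, 6, 7, 8, 9, 11} — 7 in total.

7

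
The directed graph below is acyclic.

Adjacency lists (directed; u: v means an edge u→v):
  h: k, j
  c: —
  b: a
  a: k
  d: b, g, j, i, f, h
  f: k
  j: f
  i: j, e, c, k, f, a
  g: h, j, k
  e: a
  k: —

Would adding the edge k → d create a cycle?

Yes

Adding k→d creates a cycle iff d can already reach k.
Path from d: d → i → k.
So d → … → k → d is a cycle.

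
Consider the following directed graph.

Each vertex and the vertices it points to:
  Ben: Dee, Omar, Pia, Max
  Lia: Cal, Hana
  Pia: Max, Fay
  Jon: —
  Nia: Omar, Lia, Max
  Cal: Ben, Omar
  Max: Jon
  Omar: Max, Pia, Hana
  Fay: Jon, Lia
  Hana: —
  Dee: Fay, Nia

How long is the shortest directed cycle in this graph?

For each vertex v, BFS finds the shortest path from v back to v.
The shortest such closed walk is Nia → Lia → Cal → Ben → Dee → Nia, length 5.

5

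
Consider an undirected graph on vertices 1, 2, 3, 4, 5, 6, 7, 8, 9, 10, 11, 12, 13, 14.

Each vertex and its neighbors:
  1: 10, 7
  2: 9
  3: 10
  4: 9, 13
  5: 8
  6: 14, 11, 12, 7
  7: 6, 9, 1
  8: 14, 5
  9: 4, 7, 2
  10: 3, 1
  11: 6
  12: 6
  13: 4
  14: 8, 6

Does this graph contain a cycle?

No

DFS, tracking each vertex's parent; an edge to a visited non-parent vertex closes a cycle.
Start from 10:
visit 10 (parent –)
  visit 3 (parent 10)
    3–10: parent, skip
  visit 1 (parent 10)
    1–10: parent, skip
    visit 7 (parent 1)
      visit 6 (parent 7)
        visit 14 (parent 6)
          visit 8 (parent 14)
            8–14: parent, skip
            visit 5 (parent 8)
              5–8: parent, skip
          14–6: parent, skip
        visit 11 (parent 6)
          11–6: parent, skip
        visit 12 (parent 6)
          12–6: parent, skip
        6–7: parent, skip
      visit 9 (parent 7)
        visit 4 (parent 9)
          4–9: parent, skip
          visit 13 (parent 4)
            13–4: parent, skip
        9–7: parent, skip
        visit 2 (parent 9)
          2–9: parent, skip
      7–1: parent, skip
No non-parent visited neighbor found — the graph is a forest.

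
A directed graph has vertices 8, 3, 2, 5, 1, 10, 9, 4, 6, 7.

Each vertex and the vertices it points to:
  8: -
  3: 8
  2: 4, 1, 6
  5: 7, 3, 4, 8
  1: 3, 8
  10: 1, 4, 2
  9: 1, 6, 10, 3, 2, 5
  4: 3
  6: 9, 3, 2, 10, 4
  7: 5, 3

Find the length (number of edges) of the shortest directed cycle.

2

For each vertex v, BFS finds the shortest path from v back to v.
The shortest such closed walk is 6 → 9 → 6, length 2.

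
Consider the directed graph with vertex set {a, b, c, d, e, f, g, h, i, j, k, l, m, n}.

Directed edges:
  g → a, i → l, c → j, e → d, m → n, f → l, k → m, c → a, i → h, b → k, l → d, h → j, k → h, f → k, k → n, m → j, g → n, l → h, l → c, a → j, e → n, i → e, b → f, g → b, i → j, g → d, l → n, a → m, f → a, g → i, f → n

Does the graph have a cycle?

No

DFS with white/gray/black marking, starting from i:
i gray
  h gray
    j gray
    j black
  h black
  e gray
    d gray
    d black
    n gray
    n black
  e black
  i→j: j black — skip
  l gray
    l→n: n black — skip
    l→d: d black — skip
    l→h: h black — skip
    c gray
      c→j: j black — skip
      a gray
        m gray
          m→j: j black — skip
          m→n: n black — skip
        m black
        a→j: j black — skip
      a black
    c black
  l black
i black
b gray
  f gray
    f→l: l black — skip
    k gray
      k→h: h black — skip
      k→n: n black — skip
      k→m: m black — skip
    k black
    f→n: n black — skip
    f→a: a black — skip
  f black
  b→k: k black — skip
b black
g gray
  g→a: a black — skip
  g→b: b black — skip
  g→n: n black — skip
  g→d: d black — skip
  g→i: i black — skip
g black
Every edge goes to a white or black vertex — no back edge, so the graph is acyclic.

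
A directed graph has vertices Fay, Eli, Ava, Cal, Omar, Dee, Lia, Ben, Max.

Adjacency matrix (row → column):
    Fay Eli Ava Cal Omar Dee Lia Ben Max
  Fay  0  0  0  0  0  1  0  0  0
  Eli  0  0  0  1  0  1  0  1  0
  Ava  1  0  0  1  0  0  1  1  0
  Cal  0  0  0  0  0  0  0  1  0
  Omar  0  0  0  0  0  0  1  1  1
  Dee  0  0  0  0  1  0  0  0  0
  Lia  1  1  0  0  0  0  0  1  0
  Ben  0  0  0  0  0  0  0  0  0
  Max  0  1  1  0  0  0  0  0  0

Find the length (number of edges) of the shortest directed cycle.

4

For each vertex v, BFS finds the shortest path from v back to v.
The shortest such closed walk is Eli → Dee → Omar → Max → Eli, length 4.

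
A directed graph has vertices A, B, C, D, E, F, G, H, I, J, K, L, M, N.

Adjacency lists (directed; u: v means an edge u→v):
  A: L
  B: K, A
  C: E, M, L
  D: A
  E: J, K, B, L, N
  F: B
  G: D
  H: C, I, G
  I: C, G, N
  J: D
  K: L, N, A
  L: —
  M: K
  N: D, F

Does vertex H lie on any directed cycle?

H lies on a cycle iff there is a path from H back to itself.
Exploring from H, it never reaches itself; equivalently, its strongly connected component is a singleton.

No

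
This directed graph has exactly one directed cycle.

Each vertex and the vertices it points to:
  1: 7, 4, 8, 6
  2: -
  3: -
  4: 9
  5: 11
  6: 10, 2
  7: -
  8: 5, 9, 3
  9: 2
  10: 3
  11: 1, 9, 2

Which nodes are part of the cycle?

1, 5, 8, 11

DFS with gray/black marking from 1:
1 gray
  7 gray
  7 black
  4 gray
    9 gray
      2 gray
      2 black
    9 black
  4 black
  8 gray
    5 gray
      11 gray
        11→1: 1 is gray → back edge
Back edge closes the cycle 1 → 8 → 5 → 11 → 1; its vertices are {1, 5, 8, 11}.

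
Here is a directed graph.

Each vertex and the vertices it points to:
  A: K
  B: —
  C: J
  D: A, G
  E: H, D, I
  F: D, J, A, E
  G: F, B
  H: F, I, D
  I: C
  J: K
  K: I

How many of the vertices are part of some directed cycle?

9

A vertex is on a directed cycle iff it belongs to a strongly connected component of size ≥ 2 (or has a self-loop).
The vertices on cycles are {C, D, E, F, G, H, I, J, K} — 9 in total.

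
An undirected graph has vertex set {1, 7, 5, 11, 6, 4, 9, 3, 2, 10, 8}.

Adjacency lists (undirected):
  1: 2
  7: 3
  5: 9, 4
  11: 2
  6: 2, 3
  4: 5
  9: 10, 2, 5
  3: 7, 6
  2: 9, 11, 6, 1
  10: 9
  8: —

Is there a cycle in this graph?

No

DFS, tracking each vertex's parent; an edge to a visited non-parent vertex closes a cycle.
Start from 6:
visit 6 (parent –)
  visit 2 (parent 6)
    visit 9 (parent 2)
      visit 10 (parent 9)
        10–9: parent, skip
      9–2: parent, skip
      visit 5 (parent 9)
        5–9: parent, skip
        visit 4 (parent 5)
          4–5: parent, skip
    visit 11 (parent 2)
      11–2: parent, skip
    2–6: parent, skip
    visit 1 (parent 2)
      1–2: parent, skip
  visit 3 (parent 6)
    visit 7 (parent 3)
      7–3: parent, skip
    3–6: parent, skip
visit 8 (parent –)
No non-parent visited neighbor found — the graph is a forest.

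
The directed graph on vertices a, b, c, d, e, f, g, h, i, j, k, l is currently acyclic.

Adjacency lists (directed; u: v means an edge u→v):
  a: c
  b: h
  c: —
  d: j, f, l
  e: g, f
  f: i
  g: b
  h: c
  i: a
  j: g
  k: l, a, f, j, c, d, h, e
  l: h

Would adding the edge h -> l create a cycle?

Yes

Adding h→l creates a cycle iff l can already reach h.
Path from l: l → h.
So l → … → h → l is a cycle.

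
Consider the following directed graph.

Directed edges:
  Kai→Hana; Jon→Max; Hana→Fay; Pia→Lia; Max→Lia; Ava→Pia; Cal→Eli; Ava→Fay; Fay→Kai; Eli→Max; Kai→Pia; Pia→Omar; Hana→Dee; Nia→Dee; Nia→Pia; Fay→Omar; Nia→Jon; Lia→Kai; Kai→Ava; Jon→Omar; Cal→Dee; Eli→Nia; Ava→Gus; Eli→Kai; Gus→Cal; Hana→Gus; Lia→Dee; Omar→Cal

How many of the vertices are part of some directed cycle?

13

A vertex is on a directed cycle iff it belongs to a strongly connected component of size ≥ 2 (or has a self-loop).
The vertices on cycles are {Ava, Cal, Eli, Fay, Gus, Jon, Kai, Lia, Max, Nia, Pia, Hana, Omar} — 13 in total.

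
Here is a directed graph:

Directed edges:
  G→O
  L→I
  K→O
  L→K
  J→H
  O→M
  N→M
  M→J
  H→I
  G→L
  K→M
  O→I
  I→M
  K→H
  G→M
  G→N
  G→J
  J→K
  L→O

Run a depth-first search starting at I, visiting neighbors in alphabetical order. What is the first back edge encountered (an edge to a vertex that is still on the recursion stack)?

DFS from I (visiting neighbors in alphabetical order); mark gray on enter, black on exit:
I gray
  M gray
    J gray
      H gray
        H→I: I is gray → back edge
First back edge: H → I.

H→I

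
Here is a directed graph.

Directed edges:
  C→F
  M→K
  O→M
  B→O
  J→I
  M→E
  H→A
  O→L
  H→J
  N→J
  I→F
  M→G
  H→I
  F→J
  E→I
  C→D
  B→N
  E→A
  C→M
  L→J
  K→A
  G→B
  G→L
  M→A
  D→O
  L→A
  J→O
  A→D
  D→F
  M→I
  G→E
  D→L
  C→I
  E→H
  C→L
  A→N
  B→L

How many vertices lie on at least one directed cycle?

14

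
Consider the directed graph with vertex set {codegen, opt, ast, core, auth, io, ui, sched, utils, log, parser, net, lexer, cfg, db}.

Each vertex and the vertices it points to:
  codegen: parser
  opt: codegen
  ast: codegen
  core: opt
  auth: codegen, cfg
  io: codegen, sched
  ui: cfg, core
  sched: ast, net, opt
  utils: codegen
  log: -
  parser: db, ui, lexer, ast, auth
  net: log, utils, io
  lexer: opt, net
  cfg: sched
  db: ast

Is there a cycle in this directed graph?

DFS with white/gray/black marking, starting from net:
net gray
  log gray
  log black
  utils gray
    codegen gray
      parser gray
        db gray
          ast gray
            ast→codegen: codegen is gray → back edge
Back edge found, so a cycle exists: codegen → parser → db → ast → codegen.

Yes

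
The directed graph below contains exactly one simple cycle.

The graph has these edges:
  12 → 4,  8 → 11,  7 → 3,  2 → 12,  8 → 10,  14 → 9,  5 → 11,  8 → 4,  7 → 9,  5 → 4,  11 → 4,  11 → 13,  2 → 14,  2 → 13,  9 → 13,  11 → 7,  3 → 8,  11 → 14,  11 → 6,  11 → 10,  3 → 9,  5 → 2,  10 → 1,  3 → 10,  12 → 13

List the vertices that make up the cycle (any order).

DFS with gray/black marking from 11:
11 gray
  4 gray
  4 black
  14 gray
    9 gray
      13 gray
      13 black
    9 black
  14 black
  7 gray
    3 gray
      8 gray
        8→11: 11 is gray → back edge
Back edge closes the cycle 11 → 7 → 3 → 8 → 11; its vertices are {3, 7, 8, 11}.

3, 7, 8, 11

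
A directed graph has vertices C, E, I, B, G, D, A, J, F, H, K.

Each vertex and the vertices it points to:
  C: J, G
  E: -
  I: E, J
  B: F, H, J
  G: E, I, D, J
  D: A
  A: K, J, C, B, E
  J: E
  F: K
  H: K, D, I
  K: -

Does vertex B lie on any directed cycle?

B is on a cycle iff B can reach itself via ≥1 edge.
B → H → D → A → B — yes.

Yes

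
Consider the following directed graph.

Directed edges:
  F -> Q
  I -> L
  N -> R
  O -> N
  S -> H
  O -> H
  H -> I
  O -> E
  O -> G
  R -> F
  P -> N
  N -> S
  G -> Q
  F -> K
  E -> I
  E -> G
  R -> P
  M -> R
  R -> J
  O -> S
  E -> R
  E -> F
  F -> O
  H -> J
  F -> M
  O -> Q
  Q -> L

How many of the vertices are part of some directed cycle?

A vertex is on a directed cycle iff it belongs to a strongly connected component of size ≥ 2 (or has a self-loop).
The vertices on cycles are {E, F, M, N, O, P, R} — 7 in total.

7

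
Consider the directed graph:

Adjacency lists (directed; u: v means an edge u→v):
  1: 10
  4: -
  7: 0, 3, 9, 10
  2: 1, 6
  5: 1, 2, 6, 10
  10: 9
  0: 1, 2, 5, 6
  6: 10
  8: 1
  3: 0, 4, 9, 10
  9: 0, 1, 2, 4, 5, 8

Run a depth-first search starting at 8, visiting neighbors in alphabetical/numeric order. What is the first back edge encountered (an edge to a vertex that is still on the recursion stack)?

0→1

DFS from 8 (visiting neighbors in alphabetical/numeric order); mark gray on enter, black on exit:
8 gray
  1 gray
    10 gray
      9 gray
        0 gray
          0→1: 1 is gray → back edge
First back edge: 0 → 1.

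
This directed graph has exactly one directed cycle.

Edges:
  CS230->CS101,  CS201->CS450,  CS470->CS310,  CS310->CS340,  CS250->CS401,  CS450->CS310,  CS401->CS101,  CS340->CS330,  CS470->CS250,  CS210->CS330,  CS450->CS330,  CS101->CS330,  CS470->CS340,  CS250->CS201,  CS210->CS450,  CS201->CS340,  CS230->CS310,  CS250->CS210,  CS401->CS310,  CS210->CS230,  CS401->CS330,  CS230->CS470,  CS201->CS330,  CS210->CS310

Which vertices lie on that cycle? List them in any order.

DFS with gray/black marking from CS250:
CS250 gray
  CS401 gray
    CS330 gray
    CS330 black
    CS310 gray
      CS340 gray
        CS340→CS330: CS330 black — skip
      CS340 black
    CS310 black
    CS101 gray
      CS101→CS330: CS330 black — skip
    CS101 black
  CS401 black
  CS201 gray
    CS201→CS340: CS340 black — skip
    CS201→CS330: CS330 black — skip
    CS450 gray
      CS450→CS330: CS330 black — skip
      CS450→CS310: CS310 black — skip
    CS450 black
  CS201 black
  CS210 gray
    CS210→CS330: CS330 black — skip
    CS230 gray
      CS470 gray
        CS470→CS250: CS250 is gray → back edge
Back edge closes the cycle CS250 → CS210 → CS230 → CS470 → CS250; its vertices are {CS210, CS230, CS250, CS470}.

CS210, CS230, CS250, CS470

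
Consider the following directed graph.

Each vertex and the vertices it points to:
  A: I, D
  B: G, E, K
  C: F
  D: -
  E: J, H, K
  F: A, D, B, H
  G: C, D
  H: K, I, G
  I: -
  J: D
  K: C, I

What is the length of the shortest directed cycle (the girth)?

4

For each vertex v, BFS finds the shortest path from v back to v.
The shortest such closed walk is F → B → K → C → F, length 4.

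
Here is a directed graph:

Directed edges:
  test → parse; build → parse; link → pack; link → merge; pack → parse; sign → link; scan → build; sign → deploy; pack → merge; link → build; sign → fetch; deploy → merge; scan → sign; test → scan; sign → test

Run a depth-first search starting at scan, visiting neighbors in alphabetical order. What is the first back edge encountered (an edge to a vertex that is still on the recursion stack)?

test->scan

DFS from scan (visiting neighbors in alphabetical order); mark gray on enter, black on exit:
scan gray
  build gray
    parse gray
    parse black
  build black
  sign gray
    deploy gray
      merge gray
      merge black
    deploy black
    fetch gray
    fetch black
    link gray
      link→build: build black — skip
      link→merge: merge black — skip
      pack gray
        pack→merge: merge black — skip
        pack→parse: parse black — skip
      pack black
    link black
    test gray
      test→parse: parse black — skip
      test→scan: scan is gray → back edge
First back edge: test → scan.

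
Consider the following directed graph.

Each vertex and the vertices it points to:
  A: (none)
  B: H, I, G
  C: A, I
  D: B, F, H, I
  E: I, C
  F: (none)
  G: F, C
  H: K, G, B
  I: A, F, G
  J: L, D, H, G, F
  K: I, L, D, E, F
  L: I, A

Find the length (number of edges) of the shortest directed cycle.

2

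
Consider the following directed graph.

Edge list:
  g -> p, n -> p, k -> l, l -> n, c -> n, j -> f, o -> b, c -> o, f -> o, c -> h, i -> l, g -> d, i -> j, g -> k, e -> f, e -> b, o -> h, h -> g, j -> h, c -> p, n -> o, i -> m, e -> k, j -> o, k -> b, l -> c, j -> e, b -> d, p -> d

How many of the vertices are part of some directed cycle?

A vertex is on a directed cycle iff it belongs to a strongly connected component of size ≥ 2 (or has a self-loop).
The vertices on cycles are {c, g, h, k, l, n, o} — 7 in total.

7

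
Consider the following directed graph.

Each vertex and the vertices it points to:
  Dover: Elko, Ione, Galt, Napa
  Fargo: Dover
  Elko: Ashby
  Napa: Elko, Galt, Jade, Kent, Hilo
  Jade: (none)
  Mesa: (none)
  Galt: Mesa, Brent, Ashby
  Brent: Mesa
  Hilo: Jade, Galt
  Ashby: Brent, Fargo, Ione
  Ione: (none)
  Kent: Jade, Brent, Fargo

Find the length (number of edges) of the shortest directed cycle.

4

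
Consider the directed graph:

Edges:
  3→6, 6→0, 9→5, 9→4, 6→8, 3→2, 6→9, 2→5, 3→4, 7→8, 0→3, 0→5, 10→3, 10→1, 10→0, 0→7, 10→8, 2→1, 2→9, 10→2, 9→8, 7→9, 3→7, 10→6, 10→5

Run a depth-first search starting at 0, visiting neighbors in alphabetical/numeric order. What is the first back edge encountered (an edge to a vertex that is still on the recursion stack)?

DFS from 0 (visiting neighbors in alphabetical/numeric order); mark gray on enter, black on exit:
0 gray
  3 gray
    2 gray
      1 gray
      1 black
      5 gray
      5 black
      9 gray
        4 gray
        4 black
        9→5: 5 black — skip
        8 gray
        8 black
      9 black
    2 black
    3→4: 4 black — skip
    6 gray
      6→0: 0 is gray → back edge
First back edge: 6 → 0.

6->0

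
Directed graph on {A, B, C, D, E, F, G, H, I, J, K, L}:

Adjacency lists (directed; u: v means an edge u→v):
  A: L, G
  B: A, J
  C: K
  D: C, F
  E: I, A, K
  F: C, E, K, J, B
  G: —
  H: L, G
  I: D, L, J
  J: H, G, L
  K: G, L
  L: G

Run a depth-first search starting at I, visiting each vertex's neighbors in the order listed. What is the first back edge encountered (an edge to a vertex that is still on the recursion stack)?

E->I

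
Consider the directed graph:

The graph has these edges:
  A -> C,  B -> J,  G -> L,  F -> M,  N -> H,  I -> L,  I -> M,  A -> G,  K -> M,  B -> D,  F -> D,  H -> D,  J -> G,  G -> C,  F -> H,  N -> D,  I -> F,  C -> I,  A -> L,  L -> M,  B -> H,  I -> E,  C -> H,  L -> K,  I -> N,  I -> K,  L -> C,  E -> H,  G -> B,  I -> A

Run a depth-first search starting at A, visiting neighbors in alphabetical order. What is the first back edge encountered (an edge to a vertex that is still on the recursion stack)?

DFS from A (visiting neighbors in alphabetical order); mark gray on enter, black on exit:
A gray
  C gray
    H gray
      D gray
      D black
    H black
    I gray
      I→A: A is gray → back edge
First back edge: I → A.

I->A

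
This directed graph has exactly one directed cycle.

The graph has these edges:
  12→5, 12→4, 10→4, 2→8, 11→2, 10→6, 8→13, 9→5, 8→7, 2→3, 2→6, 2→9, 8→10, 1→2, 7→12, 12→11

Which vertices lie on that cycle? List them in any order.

2, 7, 8, 11, 12

DFS with gray/black marking from 2:
2 gray
  9 gray
    5 gray
    5 black
  9 black
  6 gray
  6 black
  8 gray
    13 gray
    13 black
    10 gray
      10→6: 6 black — skip
      4 gray
      4 black
    10 black
    7 gray
      12 gray
        11 gray
          11→2: 2 is gray → back edge
Back edge closes the cycle 2 → 8 → 7 → 12 → 11 → 2; its vertices are {2, 7, 8, 11, 12}.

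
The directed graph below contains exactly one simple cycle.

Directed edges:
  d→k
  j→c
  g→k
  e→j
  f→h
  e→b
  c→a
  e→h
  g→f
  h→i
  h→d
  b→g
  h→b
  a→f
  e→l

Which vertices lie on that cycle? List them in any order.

b, f, g, h

DFS with gray/black marking from h:
h gray
  b gray
    g gray
      f gray
        f→h: h is gray → back edge
Back edge closes the cycle h → b → g → f → h; its vertices are {b, f, g, h}.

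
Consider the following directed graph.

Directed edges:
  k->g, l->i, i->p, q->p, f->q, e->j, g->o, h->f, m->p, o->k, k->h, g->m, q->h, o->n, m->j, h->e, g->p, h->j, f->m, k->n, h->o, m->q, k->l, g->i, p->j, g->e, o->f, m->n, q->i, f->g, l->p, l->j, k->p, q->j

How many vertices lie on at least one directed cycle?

7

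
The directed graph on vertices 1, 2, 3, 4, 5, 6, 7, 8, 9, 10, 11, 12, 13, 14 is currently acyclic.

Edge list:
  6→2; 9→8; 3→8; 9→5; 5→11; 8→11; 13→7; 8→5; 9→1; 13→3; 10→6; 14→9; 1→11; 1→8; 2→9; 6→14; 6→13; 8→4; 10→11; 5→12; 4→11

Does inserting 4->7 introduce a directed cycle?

No

Adding 4→7 creates a cycle iff 7 can already reach 4.
Explore from 7: no path reaches 4. The graph stays acyclic.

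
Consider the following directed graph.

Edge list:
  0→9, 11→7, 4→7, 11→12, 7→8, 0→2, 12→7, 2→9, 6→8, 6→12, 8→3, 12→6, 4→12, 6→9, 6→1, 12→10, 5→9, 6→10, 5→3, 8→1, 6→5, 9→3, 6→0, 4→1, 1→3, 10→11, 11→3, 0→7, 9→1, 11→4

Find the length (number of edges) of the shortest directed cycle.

2

For each vertex v, BFS finds the shortest path from v back to v.
The shortest such closed walk is 12 → 6 → 12, length 2.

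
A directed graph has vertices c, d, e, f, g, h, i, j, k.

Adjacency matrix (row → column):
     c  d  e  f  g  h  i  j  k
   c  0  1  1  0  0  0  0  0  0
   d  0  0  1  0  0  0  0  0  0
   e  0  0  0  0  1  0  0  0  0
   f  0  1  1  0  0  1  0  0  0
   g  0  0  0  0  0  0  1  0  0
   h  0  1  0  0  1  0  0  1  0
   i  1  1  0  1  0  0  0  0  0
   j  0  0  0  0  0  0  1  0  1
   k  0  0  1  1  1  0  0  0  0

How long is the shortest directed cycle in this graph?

For each vertex v, BFS finds the shortest path from v back to v.
The shortest such closed walk is j → k → f → h → j, length 4.

4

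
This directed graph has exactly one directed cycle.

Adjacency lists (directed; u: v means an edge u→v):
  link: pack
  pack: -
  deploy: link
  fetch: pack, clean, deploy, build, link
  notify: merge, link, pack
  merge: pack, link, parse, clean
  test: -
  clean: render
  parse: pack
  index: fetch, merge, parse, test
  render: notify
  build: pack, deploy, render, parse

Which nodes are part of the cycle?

clean, merge, notify, render

DFS with gray/black marking from merge:
merge gray
  pack gray
  pack black
  link gray
    link→pack: pack black — skip
  link black
  parse gray
    parse→pack: pack black — skip
  parse black
  clean gray
    render gray
      notify gray
        notify→merge: merge is gray → back edge
Back edge closes the cycle merge → clean → render → notify → merge; its vertices are {clean, merge, notify, render}.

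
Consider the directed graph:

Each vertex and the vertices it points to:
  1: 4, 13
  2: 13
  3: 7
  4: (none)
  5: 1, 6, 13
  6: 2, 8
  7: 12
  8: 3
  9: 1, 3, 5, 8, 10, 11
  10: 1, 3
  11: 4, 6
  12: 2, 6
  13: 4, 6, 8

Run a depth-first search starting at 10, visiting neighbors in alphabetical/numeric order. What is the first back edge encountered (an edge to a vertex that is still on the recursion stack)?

2->13

DFS from 10 (visiting neighbors in alphabetical/numeric order); mark gray on enter, black on exit:
10 gray
  1 gray
    4 gray
    4 black
    13 gray
      13→4: 4 black — skip
      6 gray
        2 gray
          2→13: 13 is gray → back edge
First back edge: 2 → 13.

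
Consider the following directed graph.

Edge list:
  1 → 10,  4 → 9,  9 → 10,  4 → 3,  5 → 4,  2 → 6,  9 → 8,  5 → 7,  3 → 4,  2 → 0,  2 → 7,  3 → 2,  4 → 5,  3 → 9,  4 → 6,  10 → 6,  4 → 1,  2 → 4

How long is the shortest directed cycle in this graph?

2

For each vertex v, BFS finds the shortest path from v back to v.
The shortest such closed walk is 4 → 3 → 4, length 2.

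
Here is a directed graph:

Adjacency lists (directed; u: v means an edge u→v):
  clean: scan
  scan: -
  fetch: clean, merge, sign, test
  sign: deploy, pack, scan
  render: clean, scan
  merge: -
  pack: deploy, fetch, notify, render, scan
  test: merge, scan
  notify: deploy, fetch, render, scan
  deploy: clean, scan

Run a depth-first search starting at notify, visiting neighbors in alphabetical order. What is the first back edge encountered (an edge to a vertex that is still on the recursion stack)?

pack->fetch

DFS from notify (visiting neighbors in alphabetical order); mark gray on enter, black on exit:
notify gray
  deploy gray
    clean gray
      scan gray
      scan black
    clean black
    deploy→scan: scan black — skip
  deploy black
  fetch gray
    fetch→clean: clean black — skip
    merge gray
    merge black
    sign gray
      sign→deploy: deploy black — skip
      pack gray
        pack→deploy: deploy black — skip
        pack→fetch: fetch is gray → back edge
First back edge: pack → fetch.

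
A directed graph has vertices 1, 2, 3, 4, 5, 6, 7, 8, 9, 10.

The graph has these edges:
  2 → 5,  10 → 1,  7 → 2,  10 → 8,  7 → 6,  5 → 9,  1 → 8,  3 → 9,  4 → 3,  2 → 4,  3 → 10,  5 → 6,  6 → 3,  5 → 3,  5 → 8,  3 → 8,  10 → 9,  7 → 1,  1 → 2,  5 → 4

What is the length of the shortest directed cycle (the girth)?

5

For each vertex v, BFS finds the shortest path from v back to v.
The shortest such closed walk is 2 → 5 → 3 → 10 → 1 → 2, length 5.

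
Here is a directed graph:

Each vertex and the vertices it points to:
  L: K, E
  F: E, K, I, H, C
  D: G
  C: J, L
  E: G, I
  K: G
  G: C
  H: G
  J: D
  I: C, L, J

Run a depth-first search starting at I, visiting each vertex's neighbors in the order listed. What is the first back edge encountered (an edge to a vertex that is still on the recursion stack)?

DFS from I (visiting each vertex's neighbors in the order listed); mark gray on enter, black on exit:
I gray
  C gray
    J gray
      D gray
        G gray
          G→C: C is gray → back edge
First back edge: G → C.

G->C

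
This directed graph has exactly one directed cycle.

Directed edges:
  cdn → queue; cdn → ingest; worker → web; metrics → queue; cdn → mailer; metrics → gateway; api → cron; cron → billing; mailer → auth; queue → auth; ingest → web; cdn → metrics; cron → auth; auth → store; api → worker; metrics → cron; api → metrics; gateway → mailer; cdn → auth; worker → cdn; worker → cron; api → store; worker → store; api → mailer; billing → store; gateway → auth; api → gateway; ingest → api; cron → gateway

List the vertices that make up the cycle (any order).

api, cdn, ingest, worker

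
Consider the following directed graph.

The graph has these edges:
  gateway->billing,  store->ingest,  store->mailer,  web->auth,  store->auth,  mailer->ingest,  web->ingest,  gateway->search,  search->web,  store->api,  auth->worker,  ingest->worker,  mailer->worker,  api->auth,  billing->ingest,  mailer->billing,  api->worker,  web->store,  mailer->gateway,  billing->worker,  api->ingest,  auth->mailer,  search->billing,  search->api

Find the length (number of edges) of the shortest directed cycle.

For each vertex v, BFS finds the shortest path from v back to v.
The shortest such closed walk is gateway → search → web → store → mailer → gateway, length 5.

5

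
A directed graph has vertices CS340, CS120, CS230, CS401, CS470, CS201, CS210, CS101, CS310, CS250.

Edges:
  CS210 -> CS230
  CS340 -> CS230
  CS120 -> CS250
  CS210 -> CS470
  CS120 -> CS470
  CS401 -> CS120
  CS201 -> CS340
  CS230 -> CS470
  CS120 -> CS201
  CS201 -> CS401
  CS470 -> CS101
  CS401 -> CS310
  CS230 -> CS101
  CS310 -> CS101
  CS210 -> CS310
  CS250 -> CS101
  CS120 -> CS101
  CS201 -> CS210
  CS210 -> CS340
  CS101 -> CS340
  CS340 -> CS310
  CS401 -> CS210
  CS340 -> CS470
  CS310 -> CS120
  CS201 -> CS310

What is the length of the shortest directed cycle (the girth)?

For each vertex v, BFS finds the shortest path from v back to v.
The shortest such closed walk is CS201 → CS310 → CS120 → CS201, length 3.

3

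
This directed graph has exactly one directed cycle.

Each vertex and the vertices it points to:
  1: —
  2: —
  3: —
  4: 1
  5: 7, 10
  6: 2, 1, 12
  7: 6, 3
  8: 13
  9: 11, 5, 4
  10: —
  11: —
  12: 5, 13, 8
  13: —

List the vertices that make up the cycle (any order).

5, 6, 7, 12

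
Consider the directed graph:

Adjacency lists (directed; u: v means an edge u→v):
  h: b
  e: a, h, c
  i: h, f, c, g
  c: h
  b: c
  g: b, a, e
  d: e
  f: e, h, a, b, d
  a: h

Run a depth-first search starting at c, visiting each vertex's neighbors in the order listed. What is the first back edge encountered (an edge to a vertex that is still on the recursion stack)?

b→c

DFS from c (visiting each vertex's neighbors in the order listed); mark gray on enter, black on exit:
c gray
  h gray
    b gray
      b→c: c is gray → back edge
First back edge: b → c.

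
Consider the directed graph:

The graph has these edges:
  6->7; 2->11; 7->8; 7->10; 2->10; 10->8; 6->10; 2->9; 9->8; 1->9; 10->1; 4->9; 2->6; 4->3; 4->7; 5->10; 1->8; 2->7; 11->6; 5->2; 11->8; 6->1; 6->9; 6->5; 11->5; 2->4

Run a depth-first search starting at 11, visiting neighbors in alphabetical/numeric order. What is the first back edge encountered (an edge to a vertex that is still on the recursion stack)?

6→5

DFS from 11 (visiting neighbors in alphabetical/numeric order); mark gray on enter, black on exit:
11 gray
  5 gray
    2 gray
      4 gray
        3 gray
        3 black
        7 gray
          8 gray
          8 black
          10 gray
            1 gray
              1→8: 8 black — skip
              9 gray
                9→8: 8 black — skip
              9 black
            1 black
            10→8: 8 black — skip
          10 black
        7 black
        4→9: 9 black — skip
      4 black
      6 gray
        6→1: 1 black — skip
        6→5: 5 is gray → back edge
First back edge: 6 → 5.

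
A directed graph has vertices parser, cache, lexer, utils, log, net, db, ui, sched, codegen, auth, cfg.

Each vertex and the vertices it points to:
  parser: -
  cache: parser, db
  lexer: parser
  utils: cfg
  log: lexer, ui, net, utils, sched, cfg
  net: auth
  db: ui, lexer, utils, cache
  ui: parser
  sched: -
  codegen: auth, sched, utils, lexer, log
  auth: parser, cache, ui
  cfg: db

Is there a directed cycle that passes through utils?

Yes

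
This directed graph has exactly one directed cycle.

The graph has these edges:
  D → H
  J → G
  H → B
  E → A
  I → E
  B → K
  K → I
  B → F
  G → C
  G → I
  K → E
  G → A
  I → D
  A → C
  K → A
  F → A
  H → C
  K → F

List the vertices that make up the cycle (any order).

B, D, H, I, K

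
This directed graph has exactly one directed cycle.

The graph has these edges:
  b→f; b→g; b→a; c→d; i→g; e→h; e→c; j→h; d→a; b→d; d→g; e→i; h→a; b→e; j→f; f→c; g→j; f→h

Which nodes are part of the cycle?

DFS with gray/black marking from f:
f gray
  h gray
    a gray
    a black
  h black
  c gray
    d gray
      g gray
        j gray
          j→f: f is gray → back edge
Back edge closes the cycle f → c → d → g → j → f; its vertices are {c, d, f, g, j}.

c, d, f, g, j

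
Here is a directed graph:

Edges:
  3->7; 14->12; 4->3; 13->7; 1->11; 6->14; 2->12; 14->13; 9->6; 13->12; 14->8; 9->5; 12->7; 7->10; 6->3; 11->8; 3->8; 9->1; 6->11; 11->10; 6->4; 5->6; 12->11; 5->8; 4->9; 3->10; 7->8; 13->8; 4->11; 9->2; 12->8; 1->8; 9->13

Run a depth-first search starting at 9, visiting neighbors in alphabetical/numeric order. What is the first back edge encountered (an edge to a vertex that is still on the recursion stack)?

DFS from 9 (visiting neighbors in alphabetical/numeric order); mark gray on enter, black on exit:
9 gray
  1 gray
    8 gray
    8 black
    11 gray
      11→8: 8 black — skip
      10 gray
      10 black
    11 black
  1 black
  2 gray
    12 gray
      7 gray
        7→8: 8 black — skip
        7→10: 10 black — skip
      7 black
      12→8: 8 black — skip
      12→11: 11 black — skip
    12 black
  2 black
  5 gray
    6 gray
      3 gray
        3→7: 7 black — skip
        3→8: 8 black — skip
        3→10: 10 black — skip
      3 black
      4 gray
        4→3: 3 black — skip
        4→9: 9 is gray → back edge
First back edge: 4 → 9.

4->9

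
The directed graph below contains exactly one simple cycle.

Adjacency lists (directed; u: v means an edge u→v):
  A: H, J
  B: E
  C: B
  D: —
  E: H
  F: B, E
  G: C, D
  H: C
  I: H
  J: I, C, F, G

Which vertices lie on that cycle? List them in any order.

DFS with gray/black marking from C:
C gray
  B gray
    E gray
      H gray
        H→C: C is gray → back edge
Back edge closes the cycle C → B → E → H → C; its vertices are {B, C, E, H}.

B, C, E, H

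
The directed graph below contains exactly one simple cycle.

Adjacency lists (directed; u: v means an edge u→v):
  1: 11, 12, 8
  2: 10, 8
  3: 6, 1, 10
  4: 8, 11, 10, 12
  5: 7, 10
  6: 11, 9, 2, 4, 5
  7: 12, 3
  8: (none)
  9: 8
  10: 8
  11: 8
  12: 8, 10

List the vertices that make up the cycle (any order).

3, 5, 6, 7

DFS with gray/black marking from 3:
3 gray
  6 gray
    11 gray
      8 gray
      8 black
    11 black
    9 gray
      9→8: 8 black — skip
    9 black
    2 gray
      10 gray
        10→8: 8 black — skip
      10 black
      2→8: 8 black — skip
    2 black
    4 gray
      4→8: 8 black — skip
      4→11: 11 black — skip
      4→10: 10 black — skip
      12 gray
        12→8: 8 black — skip
        12→10: 10 black — skip
      12 black
    4 black
    5 gray
      7 gray
        7→12: 12 black — skip
        7→3: 3 is gray → back edge
Back edge closes the cycle 3 → 6 → 5 → 7 → 3; its vertices are {3, 5, 6, 7}.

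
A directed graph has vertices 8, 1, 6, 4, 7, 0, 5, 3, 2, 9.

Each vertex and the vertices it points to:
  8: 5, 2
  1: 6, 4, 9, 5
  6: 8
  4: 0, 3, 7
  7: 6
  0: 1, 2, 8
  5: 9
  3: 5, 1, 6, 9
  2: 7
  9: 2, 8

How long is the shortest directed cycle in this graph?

For each vertex v, BFS finds the shortest path from v back to v.
The shortest such closed walk is 4 → 0 → 1 → 4, length 3.

3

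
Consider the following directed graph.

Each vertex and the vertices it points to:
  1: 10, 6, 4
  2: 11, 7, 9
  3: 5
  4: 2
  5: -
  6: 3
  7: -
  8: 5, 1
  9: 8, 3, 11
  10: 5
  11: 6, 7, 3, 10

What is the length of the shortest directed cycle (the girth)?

For each vertex v, BFS finds the shortest path from v back to v.
The shortest such closed walk is 1 → 4 → 2 → 9 → 8 → 1, length 5.

5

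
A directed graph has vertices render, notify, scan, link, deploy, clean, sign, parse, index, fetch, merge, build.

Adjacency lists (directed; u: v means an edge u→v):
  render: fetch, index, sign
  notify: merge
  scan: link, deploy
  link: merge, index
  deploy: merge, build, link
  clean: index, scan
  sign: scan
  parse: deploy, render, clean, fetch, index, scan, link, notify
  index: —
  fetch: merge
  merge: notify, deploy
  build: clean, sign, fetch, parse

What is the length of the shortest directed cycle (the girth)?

For each vertex v, BFS finds the shortest path from v back to v.
The shortest such closed walk is notify → merge → notify, length 2.

2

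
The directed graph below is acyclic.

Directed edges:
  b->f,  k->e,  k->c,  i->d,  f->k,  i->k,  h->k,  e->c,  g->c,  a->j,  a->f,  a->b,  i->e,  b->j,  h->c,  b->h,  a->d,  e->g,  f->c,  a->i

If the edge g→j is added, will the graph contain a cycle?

Adding g→j creates a cycle iff j can already reach g.
Explore from j: no path reaches g. The graph stays acyclic.

No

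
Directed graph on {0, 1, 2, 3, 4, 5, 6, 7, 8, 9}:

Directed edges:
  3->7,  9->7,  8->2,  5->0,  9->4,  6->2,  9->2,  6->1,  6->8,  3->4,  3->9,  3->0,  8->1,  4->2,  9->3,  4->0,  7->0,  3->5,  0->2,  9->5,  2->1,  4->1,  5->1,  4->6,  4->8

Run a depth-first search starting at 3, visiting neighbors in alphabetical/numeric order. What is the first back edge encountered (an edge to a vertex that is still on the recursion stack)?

DFS from 3 (visiting neighbors in alphabetical/numeric order); mark gray on enter, black on exit:
3 gray
  0 gray
    2 gray
      1 gray
      1 black
    2 black
  0 black
  4 gray
    4→0: 0 black — skip
    4→1: 1 black — skip
    4→2: 2 black — skip
    6 gray
      6→1: 1 black — skip
      6→2: 2 black — skip
      8 gray
        8→1: 1 black — skip
        8→2: 2 black — skip
      8 black
    6 black
    4→8: 8 black — skip
  4 black
  5 gray
    5→0: 0 black — skip
    5→1: 1 black — skip
  5 black
  7 gray
    7→0: 0 black — skip
  7 black
  9 gray
    9→2: 2 black — skip
    9→3: 3 is gray → back edge
First back edge: 9 → 3.

9->3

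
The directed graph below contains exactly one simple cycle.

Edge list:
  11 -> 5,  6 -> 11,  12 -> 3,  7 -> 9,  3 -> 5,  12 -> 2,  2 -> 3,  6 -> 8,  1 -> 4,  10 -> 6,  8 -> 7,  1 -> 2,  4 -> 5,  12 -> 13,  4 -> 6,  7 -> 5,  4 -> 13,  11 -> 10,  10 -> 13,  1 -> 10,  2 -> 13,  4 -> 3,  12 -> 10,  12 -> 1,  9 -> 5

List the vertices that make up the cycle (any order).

DFS with gray/black marking from 10:
10 gray
  13 gray
  13 black
  6 gray
    11 gray
      5 gray
      5 black
      11→10: 10 is gray → back edge
Back edge closes the cycle 10 → 6 → 11 → 10; its vertices are {6, 10, 11}.

6, 10, 11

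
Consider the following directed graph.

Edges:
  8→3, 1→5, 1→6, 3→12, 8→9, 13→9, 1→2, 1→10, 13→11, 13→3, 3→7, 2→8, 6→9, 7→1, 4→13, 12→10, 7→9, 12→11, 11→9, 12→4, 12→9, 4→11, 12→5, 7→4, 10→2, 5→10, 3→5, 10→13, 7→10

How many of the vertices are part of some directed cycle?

10

A vertex is on a directed cycle iff it belongs to a strongly connected component of size ≥ 2 (or has a self-loop).
The vertices on cycles are {1, 2, 3, 4, 5, 7, 8, 10, 12, 13} — 10 in total.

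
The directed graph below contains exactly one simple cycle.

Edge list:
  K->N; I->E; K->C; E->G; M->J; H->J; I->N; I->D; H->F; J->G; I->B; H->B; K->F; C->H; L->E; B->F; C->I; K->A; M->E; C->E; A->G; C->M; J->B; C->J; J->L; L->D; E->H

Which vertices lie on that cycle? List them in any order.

DFS with gray/black marking from J:
J gray
  L gray
    D gray
    D black
    E gray
      H gray
        H→J: J is gray → back edge
Back edge closes the cycle J → L → E → H → J; its vertices are {E, H, J, L}.

E, H, J, L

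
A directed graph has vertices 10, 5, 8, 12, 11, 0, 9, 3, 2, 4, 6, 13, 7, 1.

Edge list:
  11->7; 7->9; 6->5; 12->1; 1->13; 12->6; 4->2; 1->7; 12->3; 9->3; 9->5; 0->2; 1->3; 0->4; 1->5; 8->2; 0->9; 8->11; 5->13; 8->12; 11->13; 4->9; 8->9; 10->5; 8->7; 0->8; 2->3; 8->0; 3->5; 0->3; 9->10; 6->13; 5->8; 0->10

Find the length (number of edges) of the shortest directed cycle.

For each vertex v, BFS finds the shortest path from v back to v.
The shortest such closed walk is 8 → 0 → 8, length 2.

2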